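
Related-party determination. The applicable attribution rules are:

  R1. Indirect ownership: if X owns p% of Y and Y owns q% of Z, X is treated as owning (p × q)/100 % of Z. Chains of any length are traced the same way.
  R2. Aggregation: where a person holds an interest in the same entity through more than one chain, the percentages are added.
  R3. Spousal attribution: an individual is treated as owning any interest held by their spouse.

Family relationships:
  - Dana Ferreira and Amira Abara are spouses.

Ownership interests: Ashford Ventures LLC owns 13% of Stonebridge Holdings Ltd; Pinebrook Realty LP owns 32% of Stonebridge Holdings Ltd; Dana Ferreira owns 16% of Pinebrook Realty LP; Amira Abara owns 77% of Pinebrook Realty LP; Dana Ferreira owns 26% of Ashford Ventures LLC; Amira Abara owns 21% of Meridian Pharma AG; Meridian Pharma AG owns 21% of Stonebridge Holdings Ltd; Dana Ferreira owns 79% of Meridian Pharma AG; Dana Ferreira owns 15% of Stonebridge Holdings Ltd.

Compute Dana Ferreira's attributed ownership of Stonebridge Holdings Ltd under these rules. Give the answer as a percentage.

By spousal attribution (R3), Dana Ferreira is treated as also owning Amira Abara's interest in Meridian Pharma AG, giving 79% + 21% = 100%.
By spousal attribution (R3), Dana Ferreira is treated as also owning Amira Abara's interest in Pinebrook Realty LP, giving 16% + 77% = 93%.
Chain via Ashford Ventures LLC (R1): 26% × 13% = 3.38% of Stonebridge Holdings Ltd.
Chain via Meridian Pharma AG (R1): 100% × 21% = 21% of Stonebridge Holdings Ltd.
Chain via Pinebrook Realty LP (R1): 93% × 32% = 29.76% of Stonebridge Holdings Ltd.
Direct interest in Stonebridge Holdings Ltd: 15%.
Aggregating (R2): 3.38% + 21% + 29.76% + 15% = 69.14%.

69.14%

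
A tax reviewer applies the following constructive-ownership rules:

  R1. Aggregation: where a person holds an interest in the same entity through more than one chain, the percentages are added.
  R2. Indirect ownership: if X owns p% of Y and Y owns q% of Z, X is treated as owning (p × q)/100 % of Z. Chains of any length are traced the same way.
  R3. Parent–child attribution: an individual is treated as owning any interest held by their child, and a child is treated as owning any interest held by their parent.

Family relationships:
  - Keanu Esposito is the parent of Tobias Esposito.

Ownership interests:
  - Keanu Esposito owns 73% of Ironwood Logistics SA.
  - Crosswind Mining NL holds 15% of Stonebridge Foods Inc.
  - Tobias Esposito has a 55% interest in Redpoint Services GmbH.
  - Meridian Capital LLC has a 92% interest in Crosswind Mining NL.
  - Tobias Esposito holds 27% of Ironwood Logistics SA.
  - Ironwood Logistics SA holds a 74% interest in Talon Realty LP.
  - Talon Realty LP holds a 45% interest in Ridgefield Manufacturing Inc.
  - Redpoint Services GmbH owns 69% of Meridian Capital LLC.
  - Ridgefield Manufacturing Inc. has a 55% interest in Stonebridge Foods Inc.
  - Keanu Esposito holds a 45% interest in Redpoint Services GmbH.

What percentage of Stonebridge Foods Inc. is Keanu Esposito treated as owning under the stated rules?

27.837%

By parent–child attribution (R3), Keanu Esposito is treated as also owning Tobias Esposito's interest in Ironwood Logistics SA, giving 73% + 27% = 100%.
By parent–child attribution (R3), Keanu Esposito is treated as also owning Tobias Esposito's interest in Redpoint Services GmbH, giving 45% + 55% = 100%.
Chain via Ironwood Logistics SA → Talon Realty LP → Ridgefield Manufacturing Inc. (R2): 100% × 74% × 45% × 55% = 18.315% of Stonebridge Foods Inc.
Chain via Redpoint Services GmbH → Meridian Capital LLC → Crosswind Mining NL (R2): 100% × 69% × 92% × 15% = 9.522% of Stonebridge Foods Inc.
Aggregating (R1): 18.315% + 9.522% = 27.837%.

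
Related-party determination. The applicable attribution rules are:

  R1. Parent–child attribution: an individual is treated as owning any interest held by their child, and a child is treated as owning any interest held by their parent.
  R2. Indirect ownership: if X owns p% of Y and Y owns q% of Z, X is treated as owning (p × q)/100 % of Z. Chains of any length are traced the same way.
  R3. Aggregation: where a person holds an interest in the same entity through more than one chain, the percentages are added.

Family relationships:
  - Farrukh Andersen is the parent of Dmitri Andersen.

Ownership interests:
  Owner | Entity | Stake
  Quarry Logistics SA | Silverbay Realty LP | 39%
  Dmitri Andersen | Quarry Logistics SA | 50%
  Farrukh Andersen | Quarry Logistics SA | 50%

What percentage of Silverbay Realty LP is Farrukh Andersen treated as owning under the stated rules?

By parent–child attribution (R1), Farrukh Andersen is treated as also owning Dmitri Andersen's interest in Quarry Logistics SA, giving 50% + 50% = 100%.
Chain via Quarry Logistics SA (R2): 100% × 39% = 39% of Silverbay Realty LP.

39%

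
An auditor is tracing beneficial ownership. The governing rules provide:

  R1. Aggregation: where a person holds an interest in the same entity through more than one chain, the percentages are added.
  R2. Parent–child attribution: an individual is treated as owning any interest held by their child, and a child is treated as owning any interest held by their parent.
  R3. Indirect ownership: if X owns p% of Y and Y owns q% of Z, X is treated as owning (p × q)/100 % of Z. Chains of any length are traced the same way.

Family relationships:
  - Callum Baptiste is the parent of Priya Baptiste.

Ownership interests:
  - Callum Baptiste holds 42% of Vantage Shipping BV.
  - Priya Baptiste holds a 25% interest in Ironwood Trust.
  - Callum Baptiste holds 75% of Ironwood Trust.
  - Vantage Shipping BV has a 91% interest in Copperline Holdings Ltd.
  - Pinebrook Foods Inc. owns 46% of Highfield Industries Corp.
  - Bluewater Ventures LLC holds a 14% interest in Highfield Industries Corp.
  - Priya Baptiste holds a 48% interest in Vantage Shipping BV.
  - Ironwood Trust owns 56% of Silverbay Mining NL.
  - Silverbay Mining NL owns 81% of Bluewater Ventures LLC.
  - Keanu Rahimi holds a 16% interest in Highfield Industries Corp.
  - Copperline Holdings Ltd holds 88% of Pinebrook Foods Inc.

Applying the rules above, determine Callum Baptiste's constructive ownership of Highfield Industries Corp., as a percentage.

39.50352%

By parent–child attribution (R2), Callum Baptiste is treated as also owning Priya Baptiste's interest in Ironwood Trust, giving 75% + 25% = 100%.
By parent–child attribution (R2), Callum Baptiste is treated as also owning Priya Baptiste's interest in Vantage Shipping BV, giving 42% + 48% = 90%.
Chain via Ironwood Trust → Silverbay Mining NL → Bluewater Ventures LLC (R3): 100% × 56% × 81% × 14% = 6.3504% of Highfield Industries Corp.
Chain via Vantage Shipping BV → Copperline Holdings Ltd → Pinebrook Foods Inc. (R3): 90% × 91% × 88% × 46% = 33.15312% of Highfield Industries Corp.
Aggregating (R1): 6.3504% + 33.15312% = 39.50352%.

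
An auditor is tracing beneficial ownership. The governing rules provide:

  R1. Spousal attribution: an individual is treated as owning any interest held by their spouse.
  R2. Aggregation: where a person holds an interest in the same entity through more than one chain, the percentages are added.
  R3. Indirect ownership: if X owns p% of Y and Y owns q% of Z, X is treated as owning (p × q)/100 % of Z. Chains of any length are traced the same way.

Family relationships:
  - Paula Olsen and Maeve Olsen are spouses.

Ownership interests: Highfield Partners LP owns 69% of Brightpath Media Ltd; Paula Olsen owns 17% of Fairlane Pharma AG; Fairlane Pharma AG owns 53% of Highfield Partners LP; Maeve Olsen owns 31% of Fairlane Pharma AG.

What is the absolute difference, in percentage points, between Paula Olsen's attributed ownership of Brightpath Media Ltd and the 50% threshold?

32.4464

By spousal attribution (R1), Paula Olsen is treated as also owning Maeve Olsen's interest in Fairlane Pharma AG, giving 17% + 31% = 48%.
Chain via Fairlane Pharma AG → Highfield Partners LP (R3): 48% × 53% × 69% = 17.5536% of Brightpath Media Ltd.
17.5536% falls short of the 50% threshold by 32.4464 percentage points.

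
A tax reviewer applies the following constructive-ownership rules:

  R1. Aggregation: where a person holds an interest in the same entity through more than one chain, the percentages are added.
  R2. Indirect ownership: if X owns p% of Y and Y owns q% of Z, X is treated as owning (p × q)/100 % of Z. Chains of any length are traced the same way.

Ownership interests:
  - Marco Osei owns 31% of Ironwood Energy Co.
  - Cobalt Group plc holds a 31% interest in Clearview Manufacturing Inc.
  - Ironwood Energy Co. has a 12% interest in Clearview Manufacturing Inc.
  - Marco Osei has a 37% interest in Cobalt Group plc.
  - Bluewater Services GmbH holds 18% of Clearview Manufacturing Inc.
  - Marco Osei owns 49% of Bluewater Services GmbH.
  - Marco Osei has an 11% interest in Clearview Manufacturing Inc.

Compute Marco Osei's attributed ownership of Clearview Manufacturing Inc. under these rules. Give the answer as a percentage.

35.01%

Chain via Ironwood Energy Co. (R2): 31% × 12% = 3.72% of Clearview Manufacturing Inc.
Chain via Cobalt Group plc (R2): 37% × 31% = 11.47% of Clearview Manufacturing Inc.
Chain via Bluewater Services GmbH (R2): 49% × 18% = 8.82% of Clearview Manufacturing Inc.
Direct interest in Clearview Manufacturing Inc: 11%.
Aggregating (R1): 3.72% + 11.47% + 8.82% + 11% = 35.01%.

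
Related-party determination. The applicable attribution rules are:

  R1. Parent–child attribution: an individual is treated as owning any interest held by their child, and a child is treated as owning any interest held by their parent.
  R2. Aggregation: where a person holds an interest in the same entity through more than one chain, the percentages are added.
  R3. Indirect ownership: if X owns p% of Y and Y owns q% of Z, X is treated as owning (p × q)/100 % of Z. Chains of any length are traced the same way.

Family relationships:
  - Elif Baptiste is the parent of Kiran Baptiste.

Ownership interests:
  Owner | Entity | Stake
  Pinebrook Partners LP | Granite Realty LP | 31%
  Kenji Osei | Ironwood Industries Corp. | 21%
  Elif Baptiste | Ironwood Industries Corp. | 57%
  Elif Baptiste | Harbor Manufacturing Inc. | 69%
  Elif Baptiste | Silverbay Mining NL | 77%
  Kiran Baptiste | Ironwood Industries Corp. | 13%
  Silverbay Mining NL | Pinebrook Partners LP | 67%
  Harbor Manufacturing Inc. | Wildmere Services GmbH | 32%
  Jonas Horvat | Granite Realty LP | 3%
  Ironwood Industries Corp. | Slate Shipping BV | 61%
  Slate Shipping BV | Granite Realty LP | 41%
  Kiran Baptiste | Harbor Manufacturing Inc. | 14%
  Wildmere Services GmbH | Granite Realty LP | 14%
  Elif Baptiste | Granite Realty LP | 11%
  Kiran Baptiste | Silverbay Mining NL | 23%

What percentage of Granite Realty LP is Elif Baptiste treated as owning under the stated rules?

52.9954%

By parent–child attribution (R1), Elif Baptiste is treated as also owning Kiran Baptiste's interest in Harbor Manufacturing Inc, giving 69% + 14% = 83%.
By parent–child attribution (R1), Elif Baptiste is treated as also owning Kiran Baptiste's interest in Ironwood Industries Corp, giving 57% + 13% = 70%.
By parent–child attribution (R1), Elif Baptiste is treated as also owning Kiran Baptiste's interest in Silverbay Mining NL, giving 77% + 23% = 100%.
Chain via Harbor Manufacturing Inc. → Wildmere Services GmbH (R3): 83% × 32% × 14% = 3.7184% of Granite Realty LP.
Chain via Ironwood Industries Corp. → Slate Shipping BV (R3): 70% × 61% × 41% = 17.507% of Granite Realty LP.
Chain via Silverbay Mining NL → Pinebrook Partners LP (R3): 100% × 67% × 31% = 20.77% of Granite Realty LP.
Direct interest in Granite Realty LP: 11%.
Aggregating (R2): 3.7184% + 17.507% + 20.77% + 11% = 52.9954%.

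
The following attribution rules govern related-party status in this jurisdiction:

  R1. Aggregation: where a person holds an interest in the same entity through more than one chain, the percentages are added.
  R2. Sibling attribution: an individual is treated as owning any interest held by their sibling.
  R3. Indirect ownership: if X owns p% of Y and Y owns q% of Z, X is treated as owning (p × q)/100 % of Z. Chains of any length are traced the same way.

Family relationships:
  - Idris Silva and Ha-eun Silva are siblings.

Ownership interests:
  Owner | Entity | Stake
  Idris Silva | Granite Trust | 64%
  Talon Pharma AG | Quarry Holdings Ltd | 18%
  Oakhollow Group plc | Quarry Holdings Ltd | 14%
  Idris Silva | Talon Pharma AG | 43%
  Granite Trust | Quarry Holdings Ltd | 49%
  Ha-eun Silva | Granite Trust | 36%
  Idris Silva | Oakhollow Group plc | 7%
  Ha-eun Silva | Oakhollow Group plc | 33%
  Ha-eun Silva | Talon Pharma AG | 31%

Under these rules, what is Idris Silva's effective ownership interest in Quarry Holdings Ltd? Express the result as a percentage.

By sibling attribution (R2), Idris Silva is treated as also owning Ha-eun Silva's interest in Granite Trust, giving 64% + 36% = 100%.
By sibling attribution (R2), Idris Silva is treated as also owning Ha-eun Silva's interest in Talon Pharma AG, giving 43% + 31% = 74%.
By sibling attribution (R2), Idris Silva is treated as also owning Ha-eun Silva's interest in Oakhollow Group plc, giving 7% + 33% = 40%.
Chain via Granite Trust (R3): 100% × 49% = 49% of Quarry Holdings Ltd.
Chain via Talon Pharma AG (R3): 74% × 18% = 13.32% of Quarry Holdings Ltd.
Chain via Oakhollow Group plc (R3): 40% × 14% = 5.6% of Quarry Holdings Ltd.
Aggregating (R1): 49% + 13.32% + 5.6% = 67.92%.

67.92%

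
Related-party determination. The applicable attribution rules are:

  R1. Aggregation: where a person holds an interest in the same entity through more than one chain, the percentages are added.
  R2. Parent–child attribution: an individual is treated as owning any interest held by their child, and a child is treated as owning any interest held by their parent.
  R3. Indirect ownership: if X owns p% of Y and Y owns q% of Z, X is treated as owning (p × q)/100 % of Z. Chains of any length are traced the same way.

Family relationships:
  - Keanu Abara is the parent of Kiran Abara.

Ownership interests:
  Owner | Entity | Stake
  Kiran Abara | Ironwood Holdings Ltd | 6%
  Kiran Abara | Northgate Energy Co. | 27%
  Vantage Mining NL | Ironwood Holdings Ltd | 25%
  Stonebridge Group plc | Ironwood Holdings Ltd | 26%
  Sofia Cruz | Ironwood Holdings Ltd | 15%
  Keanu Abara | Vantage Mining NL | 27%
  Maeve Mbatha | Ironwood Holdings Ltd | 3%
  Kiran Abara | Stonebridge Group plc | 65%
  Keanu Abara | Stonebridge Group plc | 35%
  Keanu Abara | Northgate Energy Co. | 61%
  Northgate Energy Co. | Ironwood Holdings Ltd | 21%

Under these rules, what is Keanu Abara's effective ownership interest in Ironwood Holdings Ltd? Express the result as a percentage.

By parent–child attribution (R2), Keanu Abara is treated as also owning Kiran Abara's interest in Stonebridge Group plc, giving 35% + 65% = 100%.
By parent–child attribution (R2), Keanu Abara is treated as also owning Kiran Abara's interest in Northgate Energy Co, giving 61% + 27% = 88%.
By parent–child attribution (R2), Keanu Abara is treated as owning Kiran Abara's 6% interest in Ironwood Holdings Ltd.
Chain via Stonebridge Group plc (R3): 100% × 26% = 26% of Ironwood Holdings Ltd.
Chain via Vantage Mining NL (R3): 27% × 25% = 6.75% of Ironwood Holdings Ltd.
Chain via Northgate Energy Co. (R3): 88% × 21% = 18.48% of Ironwood Holdings Ltd.
Direct interest in Ironwood Holdings Ltd: 6%.
Aggregating (R1): 26% + 6.75% + 18.48% + 6% = 57.23%.

57.23%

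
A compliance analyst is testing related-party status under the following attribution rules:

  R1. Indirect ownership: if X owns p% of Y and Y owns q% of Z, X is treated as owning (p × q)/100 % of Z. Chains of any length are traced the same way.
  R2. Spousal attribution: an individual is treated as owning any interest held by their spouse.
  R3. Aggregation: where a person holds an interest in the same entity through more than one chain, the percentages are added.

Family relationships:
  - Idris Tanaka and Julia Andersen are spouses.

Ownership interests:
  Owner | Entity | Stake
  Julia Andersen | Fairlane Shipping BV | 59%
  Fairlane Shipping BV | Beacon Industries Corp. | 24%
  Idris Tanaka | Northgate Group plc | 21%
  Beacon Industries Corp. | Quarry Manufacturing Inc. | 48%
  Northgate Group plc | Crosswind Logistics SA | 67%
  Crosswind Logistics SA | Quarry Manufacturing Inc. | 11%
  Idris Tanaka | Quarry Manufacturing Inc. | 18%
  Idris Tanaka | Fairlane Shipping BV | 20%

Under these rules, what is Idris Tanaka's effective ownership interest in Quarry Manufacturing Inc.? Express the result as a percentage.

By spousal attribution (R2), Idris Tanaka is treated as also owning Julia Andersen's interest in Fairlane Shipping BV, giving 20% + 59% = 79%.
Chain via Fairlane Shipping BV → Beacon Industries Corp. (R1): 79% × 24% × 48% = 9.1008% of Quarry Manufacturing Inc.
Chain via Northgate Group plc → Crosswind Logistics SA (R1): 21% × 67% × 11% = 1.5477% of Quarry Manufacturing Inc.
Direct interest in Quarry Manufacturing Inc: 18%.
Aggregating (R3): 9.1008% + 1.5477% + 18% = 28.6485%.

28.6485%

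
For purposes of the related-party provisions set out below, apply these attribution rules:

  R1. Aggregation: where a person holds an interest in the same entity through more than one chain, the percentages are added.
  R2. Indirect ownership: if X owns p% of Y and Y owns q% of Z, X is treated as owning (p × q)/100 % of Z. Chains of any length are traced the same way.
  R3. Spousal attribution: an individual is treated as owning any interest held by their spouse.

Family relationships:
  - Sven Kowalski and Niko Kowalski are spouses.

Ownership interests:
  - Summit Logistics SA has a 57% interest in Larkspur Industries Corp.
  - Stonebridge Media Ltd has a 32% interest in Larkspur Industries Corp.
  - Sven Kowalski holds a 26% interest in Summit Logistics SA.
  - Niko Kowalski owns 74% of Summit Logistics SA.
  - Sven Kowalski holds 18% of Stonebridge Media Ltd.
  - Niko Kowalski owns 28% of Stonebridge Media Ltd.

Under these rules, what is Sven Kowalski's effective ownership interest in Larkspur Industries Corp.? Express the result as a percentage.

By spousal attribution (R3), Sven Kowalski is treated as also owning Niko Kowalski's interest in Stonebridge Media Ltd, giving 18% + 28% = 46%.
By spousal attribution (R3), Sven Kowalski is treated as also owning Niko Kowalski's interest in Summit Logistics SA, giving 26% + 74% = 100%.
Chain via Stonebridge Media Ltd (R2): 46% × 32% = 14.72% of Larkspur Industries Corp.
Chain via Summit Logistics SA (R2): 100% × 57% = 57% of Larkspur Industries Corp.
Aggregating (R1): 14.72% + 57% = 71.72%.

71.72%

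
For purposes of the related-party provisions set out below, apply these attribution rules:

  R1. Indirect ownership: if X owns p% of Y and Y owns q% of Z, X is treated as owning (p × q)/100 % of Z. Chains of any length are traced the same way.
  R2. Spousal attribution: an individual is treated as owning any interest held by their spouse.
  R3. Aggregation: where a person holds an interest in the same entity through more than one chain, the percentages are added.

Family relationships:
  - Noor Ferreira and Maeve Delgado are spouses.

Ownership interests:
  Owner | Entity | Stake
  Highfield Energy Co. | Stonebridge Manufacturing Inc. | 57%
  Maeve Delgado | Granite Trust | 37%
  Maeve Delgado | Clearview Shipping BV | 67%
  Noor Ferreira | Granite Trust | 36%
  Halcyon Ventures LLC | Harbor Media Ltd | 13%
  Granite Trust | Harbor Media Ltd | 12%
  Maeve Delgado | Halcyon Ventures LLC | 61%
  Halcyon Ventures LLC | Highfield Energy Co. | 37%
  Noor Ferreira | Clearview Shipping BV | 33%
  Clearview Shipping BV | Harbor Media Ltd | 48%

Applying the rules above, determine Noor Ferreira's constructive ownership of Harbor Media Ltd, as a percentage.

By spousal attribution (R2), Noor Ferreira is treated as also owning Maeve Delgado's interest in Granite Trust, giving 36% + 37% = 73%.
By spousal attribution (R2), Noor Ferreira is treated as also owning Maeve Delgado's interest in Clearview Shipping BV, giving 33% + 67% = 100%.
By spousal attribution (R2), Noor Ferreira is treated as owning Maeve Delgado's 61% interest in Halcyon Ventures LLC.
Chain via Granite Trust (R1): 73% × 12% = 8.76% of Harbor Media Ltd.
Chain via Clearview Shipping BV (R1): 100% × 48% = 48% of Harbor Media Ltd.
Chain via Halcyon Ventures LLC (R1): 61% × 13% = 7.93% of Harbor Media Ltd.
Aggregating (R3): 8.76% + 48% + 7.93% = 64.69%.

64.69%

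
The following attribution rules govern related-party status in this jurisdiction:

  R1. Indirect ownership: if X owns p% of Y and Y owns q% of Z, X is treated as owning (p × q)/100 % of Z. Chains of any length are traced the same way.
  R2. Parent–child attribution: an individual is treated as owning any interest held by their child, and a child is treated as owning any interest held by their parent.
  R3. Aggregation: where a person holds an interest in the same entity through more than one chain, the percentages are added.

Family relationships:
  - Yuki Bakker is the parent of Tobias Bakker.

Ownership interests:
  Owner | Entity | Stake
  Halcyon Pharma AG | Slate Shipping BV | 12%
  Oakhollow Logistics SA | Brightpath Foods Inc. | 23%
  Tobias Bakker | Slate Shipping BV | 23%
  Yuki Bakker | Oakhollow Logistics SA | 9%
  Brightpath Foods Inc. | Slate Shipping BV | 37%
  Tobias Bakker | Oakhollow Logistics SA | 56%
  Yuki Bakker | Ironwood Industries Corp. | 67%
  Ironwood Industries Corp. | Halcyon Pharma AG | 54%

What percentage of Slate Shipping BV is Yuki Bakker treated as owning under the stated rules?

32.8731%

By parent–child attribution (R2), Yuki Bakker is treated as also owning Tobias Bakker's interest in Oakhollow Logistics SA, giving 9% + 56% = 65%.
By parent–child attribution (R2), Yuki Bakker is treated as owning Tobias Bakker's 23% interest in Slate Shipping BV.
Chain via Ironwood Industries Corp. → Halcyon Pharma AG (R1): 67% × 54% × 12% = 4.3416% of Slate Shipping BV.
Chain via Oakhollow Logistics SA → Brightpath Foods Inc. (R1): 65% × 23% × 37% = 5.5315% of Slate Shipping BV.
Direct interest in Slate Shipping BV: 23%.
Aggregating (R3): 4.3416% + 5.5315% + 23% = 32.8731%.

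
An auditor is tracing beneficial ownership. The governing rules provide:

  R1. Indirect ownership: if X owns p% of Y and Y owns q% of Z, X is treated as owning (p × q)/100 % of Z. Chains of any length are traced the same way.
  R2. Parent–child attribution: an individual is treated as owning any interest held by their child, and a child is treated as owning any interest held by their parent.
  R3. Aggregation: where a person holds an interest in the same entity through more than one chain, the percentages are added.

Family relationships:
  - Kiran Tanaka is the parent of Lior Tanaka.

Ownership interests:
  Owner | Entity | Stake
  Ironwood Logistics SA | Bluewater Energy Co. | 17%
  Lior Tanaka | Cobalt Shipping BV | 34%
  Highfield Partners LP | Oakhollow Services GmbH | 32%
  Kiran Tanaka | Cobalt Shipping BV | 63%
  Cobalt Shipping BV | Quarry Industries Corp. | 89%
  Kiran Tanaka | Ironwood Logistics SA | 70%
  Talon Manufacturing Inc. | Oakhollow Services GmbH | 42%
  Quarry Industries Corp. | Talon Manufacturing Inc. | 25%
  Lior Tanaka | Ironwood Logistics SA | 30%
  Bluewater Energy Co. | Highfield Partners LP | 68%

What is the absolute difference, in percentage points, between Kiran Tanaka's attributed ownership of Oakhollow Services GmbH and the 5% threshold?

By parent–child attribution (R2), Kiran Tanaka is treated as also owning Lior Tanaka's interest in Ironwood Logistics SA, giving 70% + 30% = 100%.
By parent–child attribution (R2), Kiran Tanaka is treated as also owning Lior Tanaka's interest in Cobalt Shipping BV, giving 63% + 34% = 97%.
Chain via Ironwood Logistics SA → Bluewater Energy Co. → Highfield Partners LP (R1): 100% × 17% × 68% × 32% = 3.6992% of Oakhollow Services GmbH.
Chain via Cobalt Shipping BV → Quarry Industries Corp. → Talon Manufacturing Inc. (R1): 97% × 89% × 25% × 42% = 9.06465% of Oakhollow Services GmbH.
Aggregating (R3): 3.6992% + 9.06465% = 12.76385%.
12.76385% exceeds the 5% threshold by 7.76385 percentage points.

7.76385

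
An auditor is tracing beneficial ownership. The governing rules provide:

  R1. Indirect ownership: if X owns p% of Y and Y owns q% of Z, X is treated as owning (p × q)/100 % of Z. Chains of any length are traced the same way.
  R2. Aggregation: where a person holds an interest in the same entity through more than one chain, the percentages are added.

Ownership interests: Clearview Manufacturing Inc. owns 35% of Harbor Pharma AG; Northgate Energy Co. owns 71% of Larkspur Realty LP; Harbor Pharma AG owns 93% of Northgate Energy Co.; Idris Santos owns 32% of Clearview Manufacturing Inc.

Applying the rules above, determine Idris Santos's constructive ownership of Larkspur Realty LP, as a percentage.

7.39536%

Chain via Clearview Manufacturing Inc. → Harbor Pharma AG → Northgate Energy Co. (R1): 32% × 35% × 93% × 71% = 7.39536% of Larkspur Realty LP.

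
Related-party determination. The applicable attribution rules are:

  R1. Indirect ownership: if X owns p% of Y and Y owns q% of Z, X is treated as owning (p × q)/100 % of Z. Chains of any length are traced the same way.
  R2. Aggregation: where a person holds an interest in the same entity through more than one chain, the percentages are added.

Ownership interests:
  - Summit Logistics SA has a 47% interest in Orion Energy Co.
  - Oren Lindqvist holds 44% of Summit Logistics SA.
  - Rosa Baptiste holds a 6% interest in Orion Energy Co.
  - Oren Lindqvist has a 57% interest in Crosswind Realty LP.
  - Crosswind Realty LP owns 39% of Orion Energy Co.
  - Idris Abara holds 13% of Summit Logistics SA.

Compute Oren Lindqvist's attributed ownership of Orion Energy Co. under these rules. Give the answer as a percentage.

Chain via Summit Logistics SA (R1): 44% × 47% = 20.68% of Orion Energy Co.
Chain via Crosswind Realty LP (R1): 57% × 39% = 22.23% of Orion Energy Co.
Aggregating (R2): 20.68% + 22.23% = 42.91%.

42.91%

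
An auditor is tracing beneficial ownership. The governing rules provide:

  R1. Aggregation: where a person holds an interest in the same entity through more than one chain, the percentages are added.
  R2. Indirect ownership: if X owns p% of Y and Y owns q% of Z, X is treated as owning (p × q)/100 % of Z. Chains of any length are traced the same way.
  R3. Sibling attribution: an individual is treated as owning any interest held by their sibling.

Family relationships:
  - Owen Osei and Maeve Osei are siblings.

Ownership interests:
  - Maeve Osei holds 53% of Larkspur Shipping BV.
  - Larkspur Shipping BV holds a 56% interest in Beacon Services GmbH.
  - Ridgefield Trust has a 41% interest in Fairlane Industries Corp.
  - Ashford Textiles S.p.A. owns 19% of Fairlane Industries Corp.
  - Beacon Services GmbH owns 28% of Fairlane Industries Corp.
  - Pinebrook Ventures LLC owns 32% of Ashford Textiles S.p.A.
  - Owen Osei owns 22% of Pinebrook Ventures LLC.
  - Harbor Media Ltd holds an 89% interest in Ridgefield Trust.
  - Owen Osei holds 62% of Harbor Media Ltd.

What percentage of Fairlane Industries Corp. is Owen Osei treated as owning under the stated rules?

By sibling attribution (R3), Owen Osei is treated as owning Maeve Osei's 53% interest in Larkspur Shipping BV.
Chain via Harbor Media Ltd → Ridgefield Trust (R2): 62% × 89% × 41% = 22.6238% of Fairlane Industries Corp.
Chain via Pinebrook Ventures LLC → Ashford Textiles S.p.A. (R2): 22% × 32% × 19% = 1.3376% of Fairlane Industries Corp.
Chain via Larkspur Shipping BV → Beacon Services GmbH (R2): 53% × 56% × 28% = 8.3104% of Fairlane Industries Corp.
Aggregating (R1): 22.6238% + 1.3376% + 8.3104% = 32.2718%.

32.2718%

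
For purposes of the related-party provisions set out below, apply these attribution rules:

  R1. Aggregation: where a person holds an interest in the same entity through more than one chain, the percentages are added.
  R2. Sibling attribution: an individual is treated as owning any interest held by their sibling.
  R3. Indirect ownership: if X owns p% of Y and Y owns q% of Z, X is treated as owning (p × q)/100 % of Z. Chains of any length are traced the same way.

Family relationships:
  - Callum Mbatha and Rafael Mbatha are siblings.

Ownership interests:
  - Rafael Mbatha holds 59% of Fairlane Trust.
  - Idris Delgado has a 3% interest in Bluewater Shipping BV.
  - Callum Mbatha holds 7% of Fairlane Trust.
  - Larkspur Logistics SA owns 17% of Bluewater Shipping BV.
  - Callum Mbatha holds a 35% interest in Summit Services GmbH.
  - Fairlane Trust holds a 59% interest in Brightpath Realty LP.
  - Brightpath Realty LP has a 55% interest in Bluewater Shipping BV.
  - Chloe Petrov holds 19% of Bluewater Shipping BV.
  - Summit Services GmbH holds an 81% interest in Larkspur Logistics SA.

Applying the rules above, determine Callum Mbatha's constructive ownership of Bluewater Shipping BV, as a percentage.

By sibling attribution (R2), Callum Mbatha is treated as also owning Rafael Mbatha's interest in Fairlane Trust, giving 7% + 59% = 66%.
Chain via Fairlane Trust → Brightpath Realty LP (R3): 66% × 59% × 55% = 21.417% of Bluewater Shipping BV.
Chain via Summit Services GmbH → Larkspur Logistics SA (R3): 35% × 81% × 17% = 4.8195% of Bluewater Shipping BV.
Aggregating (R1): 21.417% + 4.8195% = 26.2365%.

26.2365%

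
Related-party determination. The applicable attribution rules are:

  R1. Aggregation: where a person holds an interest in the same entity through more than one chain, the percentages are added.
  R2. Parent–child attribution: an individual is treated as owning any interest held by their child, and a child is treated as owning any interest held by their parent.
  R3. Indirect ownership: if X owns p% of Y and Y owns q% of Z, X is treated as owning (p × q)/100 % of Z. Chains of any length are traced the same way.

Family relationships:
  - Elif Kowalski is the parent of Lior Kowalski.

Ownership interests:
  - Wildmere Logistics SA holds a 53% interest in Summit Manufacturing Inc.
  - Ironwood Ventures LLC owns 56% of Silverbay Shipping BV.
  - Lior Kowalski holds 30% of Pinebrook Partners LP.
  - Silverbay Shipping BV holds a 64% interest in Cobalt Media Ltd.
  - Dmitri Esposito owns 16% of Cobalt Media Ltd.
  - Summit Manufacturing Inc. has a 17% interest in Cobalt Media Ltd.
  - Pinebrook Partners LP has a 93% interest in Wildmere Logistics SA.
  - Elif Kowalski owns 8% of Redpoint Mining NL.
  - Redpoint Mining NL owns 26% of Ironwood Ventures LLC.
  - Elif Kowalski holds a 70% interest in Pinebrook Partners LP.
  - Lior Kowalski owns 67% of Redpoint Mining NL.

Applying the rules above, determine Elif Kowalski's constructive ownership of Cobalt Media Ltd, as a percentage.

15.3681%

By parent–child attribution (R2), Elif Kowalski is treated as also owning Lior Kowalski's interest in Pinebrook Partners LP, giving 70% + 30% = 100%.
By parent–child attribution (R2), Elif Kowalski is treated as also owning Lior Kowalski's interest in Redpoint Mining NL, giving 8% + 67% = 75%.
Chain via Pinebrook Partners LP → Wildmere Logistics SA → Summit Manufacturing Inc. (R3): 100% × 93% × 53% × 17% = 8.3793% of Cobalt Media Ltd.
Chain via Redpoint Mining NL → Ironwood Ventures LLC → Silverbay Shipping BV (R3): 75% × 26% × 56% × 64% = 6.9888% of Cobalt Media Ltd.
Aggregating (R1): 8.3793% + 6.9888% = 15.3681%.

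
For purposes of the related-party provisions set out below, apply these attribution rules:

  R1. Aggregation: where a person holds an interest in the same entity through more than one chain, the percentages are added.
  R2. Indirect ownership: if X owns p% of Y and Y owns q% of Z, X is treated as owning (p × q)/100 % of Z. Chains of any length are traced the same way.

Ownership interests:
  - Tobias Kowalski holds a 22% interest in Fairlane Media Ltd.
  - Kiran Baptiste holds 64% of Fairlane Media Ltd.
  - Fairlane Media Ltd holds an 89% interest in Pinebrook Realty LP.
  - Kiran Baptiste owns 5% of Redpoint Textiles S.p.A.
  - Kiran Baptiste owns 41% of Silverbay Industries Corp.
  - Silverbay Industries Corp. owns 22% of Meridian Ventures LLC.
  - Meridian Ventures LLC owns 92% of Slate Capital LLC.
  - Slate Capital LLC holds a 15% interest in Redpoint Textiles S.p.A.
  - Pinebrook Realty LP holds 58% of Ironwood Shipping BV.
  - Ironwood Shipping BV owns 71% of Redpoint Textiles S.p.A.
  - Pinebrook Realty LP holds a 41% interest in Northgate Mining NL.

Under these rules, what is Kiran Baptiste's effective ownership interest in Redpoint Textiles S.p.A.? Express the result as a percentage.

Chain via Silverbay Industries Corp. → Meridian Ventures LLC → Slate Capital LLC (R2): 41% × 22% × 92% × 15% = 1.24476% of Redpoint Textiles S.p.A.
Chain via Fairlane Media Ltd → Pinebrook Realty LP → Ironwood Shipping BV (R2): 64% × 89% × 58% × 71% = 23.456128% of Redpoint Textiles S.p.A.
Direct interest in Redpoint Textiles S.p.A: 5%.
Aggregating (R1): 1.24476% + 23.456128% + 5% = 29.700888%.

29.700888%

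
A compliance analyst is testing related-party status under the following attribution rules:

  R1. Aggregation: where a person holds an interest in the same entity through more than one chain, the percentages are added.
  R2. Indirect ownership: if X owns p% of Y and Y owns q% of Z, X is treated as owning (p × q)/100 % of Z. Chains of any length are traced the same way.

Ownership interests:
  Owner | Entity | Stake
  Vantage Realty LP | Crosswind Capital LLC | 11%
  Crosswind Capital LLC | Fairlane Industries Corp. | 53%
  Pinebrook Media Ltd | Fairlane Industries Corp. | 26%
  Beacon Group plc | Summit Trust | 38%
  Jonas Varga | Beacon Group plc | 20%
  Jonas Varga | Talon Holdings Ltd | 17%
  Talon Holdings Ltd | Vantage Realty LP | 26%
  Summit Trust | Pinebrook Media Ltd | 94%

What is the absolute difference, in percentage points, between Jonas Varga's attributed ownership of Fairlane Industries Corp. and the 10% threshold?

7.884874

Chain via Beacon Group plc → Summit Trust → Pinebrook Media Ltd (R2): 20% × 38% × 94% × 26% = 1.85744% of Fairlane Industries Corp.
Chain via Talon Holdings Ltd → Vantage Realty LP → Crosswind Capital LLC (R2): 17% × 26% × 11% × 53% = 0.257686% of Fairlane Industries Corp.
Aggregating (R1): 1.85744% + 0.257686% = 2.115126%.
2.115126% falls short of the 10% threshold by 7.884874 percentage points.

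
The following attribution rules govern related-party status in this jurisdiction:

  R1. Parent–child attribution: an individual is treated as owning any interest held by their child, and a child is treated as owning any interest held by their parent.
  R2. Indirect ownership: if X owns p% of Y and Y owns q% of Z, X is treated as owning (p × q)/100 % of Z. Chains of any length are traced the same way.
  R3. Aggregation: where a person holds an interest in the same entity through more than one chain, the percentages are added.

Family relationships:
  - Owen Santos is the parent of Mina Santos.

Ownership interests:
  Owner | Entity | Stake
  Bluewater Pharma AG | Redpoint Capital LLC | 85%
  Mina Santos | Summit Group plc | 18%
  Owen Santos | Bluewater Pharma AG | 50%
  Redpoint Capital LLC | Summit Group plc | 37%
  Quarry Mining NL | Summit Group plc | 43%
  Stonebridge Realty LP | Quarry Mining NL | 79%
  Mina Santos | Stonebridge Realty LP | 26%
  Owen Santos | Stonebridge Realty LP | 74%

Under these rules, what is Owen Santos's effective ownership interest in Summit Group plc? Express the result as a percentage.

67.695%

By parent–child attribution (R1), Owen Santos is treated as also owning Mina Santos's interest in Stonebridge Realty LP, giving 74% + 26% = 100%.
By parent–child attribution (R1), Owen Santos is treated as owning Mina Santos's 18% interest in Summit Group plc.
Chain via Bluewater Pharma AG → Redpoint Capital LLC (R2): 50% × 85% × 37% = 15.725% of Summit Group plc.
Chain via Stonebridge Realty LP → Quarry Mining NL (R2): 100% × 79% × 43% = 33.97% of Summit Group plc.
Direct interest in Summit Group plc: 18%.
Aggregating (R3): 15.725% + 33.97% + 18% = 67.695%.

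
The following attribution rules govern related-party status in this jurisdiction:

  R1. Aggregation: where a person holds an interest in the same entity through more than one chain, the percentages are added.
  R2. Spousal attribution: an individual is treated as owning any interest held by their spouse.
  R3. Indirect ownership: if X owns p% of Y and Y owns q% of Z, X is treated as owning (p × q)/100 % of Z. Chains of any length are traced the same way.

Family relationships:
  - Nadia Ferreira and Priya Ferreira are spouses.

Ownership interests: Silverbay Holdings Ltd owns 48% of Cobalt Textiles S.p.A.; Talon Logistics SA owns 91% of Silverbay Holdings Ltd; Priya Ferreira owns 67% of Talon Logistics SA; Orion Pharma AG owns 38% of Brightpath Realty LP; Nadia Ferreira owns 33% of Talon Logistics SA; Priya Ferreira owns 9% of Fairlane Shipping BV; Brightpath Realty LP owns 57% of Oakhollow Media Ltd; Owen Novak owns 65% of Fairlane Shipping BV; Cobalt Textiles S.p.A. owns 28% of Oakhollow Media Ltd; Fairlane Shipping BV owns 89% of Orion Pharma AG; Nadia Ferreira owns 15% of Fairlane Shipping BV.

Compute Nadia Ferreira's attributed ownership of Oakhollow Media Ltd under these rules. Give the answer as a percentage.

By spousal attribution (R2), Nadia Ferreira is treated as also owning Priya Ferreira's interest in Talon Logistics SA, giving 33% + 67% = 100%.
By spousal attribution (R2), Nadia Ferreira is treated as also owning Priya Ferreira's interest in Fairlane Shipping BV, giving 15% + 9% = 24%.
Chain via Talon Logistics SA → Silverbay Holdings Ltd → Cobalt Textiles S.p.A. (R3): 100% × 91% × 48% × 28% = 12.2304% of Oakhollow Media Ltd.
Chain via Fairlane Shipping BV → Orion Pharma AG → Brightpath Realty LP (R3): 24% × 89% × 38% × 57% = 4.626576% of Oakhollow Media Ltd.
Aggregating (R1): 12.2304% + 4.626576% = 16.856976%.

16.856976%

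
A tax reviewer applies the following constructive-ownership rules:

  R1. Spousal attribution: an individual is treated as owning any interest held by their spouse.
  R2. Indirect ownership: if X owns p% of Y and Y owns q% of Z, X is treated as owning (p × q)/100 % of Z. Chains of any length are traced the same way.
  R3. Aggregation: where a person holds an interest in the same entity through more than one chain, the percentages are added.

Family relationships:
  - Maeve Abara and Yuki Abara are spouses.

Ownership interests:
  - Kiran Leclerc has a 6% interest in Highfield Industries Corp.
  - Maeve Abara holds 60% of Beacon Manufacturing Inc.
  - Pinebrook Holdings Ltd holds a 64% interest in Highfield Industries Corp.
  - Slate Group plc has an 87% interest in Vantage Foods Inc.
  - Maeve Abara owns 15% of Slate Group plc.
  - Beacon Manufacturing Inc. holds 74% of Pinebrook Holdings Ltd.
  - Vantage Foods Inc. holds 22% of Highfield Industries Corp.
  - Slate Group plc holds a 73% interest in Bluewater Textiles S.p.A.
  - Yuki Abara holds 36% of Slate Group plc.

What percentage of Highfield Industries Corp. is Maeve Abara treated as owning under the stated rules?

By spousal attribution (R1), Maeve Abara is treated as also owning Yuki Abara's interest in Slate Group plc, giving 15% + 36% = 51%.
Chain via Slate Group plc → Vantage Foods Inc. (R2): 51% × 87% × 22% = 9.7614% of Highfield Industries Corp.
Chain via Beacon Manufacturing Inc. → Pinebrook Holdings Ltd (R2): 60% × 74% × 64% = 28.416% of Highfield Industries Corp.
Aggregating (R3): 9.7614% + 28.416% = 38.1774%.

38.1774%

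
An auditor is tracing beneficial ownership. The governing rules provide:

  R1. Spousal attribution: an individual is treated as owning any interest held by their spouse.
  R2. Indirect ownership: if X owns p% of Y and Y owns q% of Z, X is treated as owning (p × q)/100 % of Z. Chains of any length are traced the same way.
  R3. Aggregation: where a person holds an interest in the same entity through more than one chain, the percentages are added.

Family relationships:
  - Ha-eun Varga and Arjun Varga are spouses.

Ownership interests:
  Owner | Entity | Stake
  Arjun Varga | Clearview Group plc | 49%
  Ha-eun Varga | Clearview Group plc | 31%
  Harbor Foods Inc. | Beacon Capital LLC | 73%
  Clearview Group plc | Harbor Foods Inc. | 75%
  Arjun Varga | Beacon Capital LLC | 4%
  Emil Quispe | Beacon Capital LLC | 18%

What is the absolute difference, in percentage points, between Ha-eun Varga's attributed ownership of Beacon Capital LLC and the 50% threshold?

By spousal attribution (R1), Ha-eun Varga is treated as also owning Arjun Varga's interest in Clearview Group plc, giving 31% + 49% = 80%.
By spousal attribution (R1), Ha-eun Varga is treated as owning Arjun Varga's 4% interest in Beacon Capital LLC.
Chain via Clearview Group plc → Harbor Foods Inc. (R2): 80% × 75% × 73% = 43.8% of Beacon Capital LLC.
Direct interest in Beacon Capital LLC: 4%.
Aggregating (R3): 43.8% + 4% = 47.8%.
47.8% falls short of the 50% threshold by 2.2 percentage points.

2.2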